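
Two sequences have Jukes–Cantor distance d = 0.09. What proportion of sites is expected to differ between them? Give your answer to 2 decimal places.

0.08

p = (3/4)(1 − e^(−4d/3)) = 0.75 × (1 − e^(-0.12)) = 0.75 × (1 − 0.886920) = 0.084810.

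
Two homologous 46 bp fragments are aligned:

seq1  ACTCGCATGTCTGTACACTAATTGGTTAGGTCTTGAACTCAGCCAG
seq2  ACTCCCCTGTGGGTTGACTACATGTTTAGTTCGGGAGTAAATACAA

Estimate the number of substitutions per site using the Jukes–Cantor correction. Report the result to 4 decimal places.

The sequences differ at 19 of 46 sites, so p = 19/46 ≈ 0.413043.
d = −(3/4) ln(1 − 4p/3) = −0.75 ln(1 − 0.550724) = −0.75 ln(0.449276)
  = −0.75 × (-0.800118) = 0.600089 substitutions/site.

0.6001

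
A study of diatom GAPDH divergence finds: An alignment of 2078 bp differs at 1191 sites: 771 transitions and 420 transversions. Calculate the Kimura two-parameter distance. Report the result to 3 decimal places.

P = 771/2078 ≈ 0.37103 and Q = 420/2078 ≈ 0.202117.
Under the Kimura two-parameter model, d = −½ ln(1 − 2P − Q) − ¼ ln(1 − 2Q).
1 − 2P − Q = 0.055823, giving −½ ln(0.055823) = 1.442785.
1 − 2Q = 0.595766, giving −¼ ln(0.595766) = 0.129477.
d = 1.442785 + 0.129477 = 1.572262.

1.572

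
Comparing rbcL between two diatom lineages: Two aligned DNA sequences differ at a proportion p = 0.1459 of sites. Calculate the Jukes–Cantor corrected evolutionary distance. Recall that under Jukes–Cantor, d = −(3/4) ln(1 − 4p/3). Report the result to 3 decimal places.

d = −(3/4) ln(1 − 4p/3) = −0.75 ln(1 − 0.194533) = −0.75 ln(0.805467)
  = −0.75 × (-0.216333) = 0.162250 substitutions/site.

0.162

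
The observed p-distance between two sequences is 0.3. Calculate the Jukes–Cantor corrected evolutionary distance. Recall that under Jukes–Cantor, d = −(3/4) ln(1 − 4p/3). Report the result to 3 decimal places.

d = −(3/4) ln(1 − 4p/3) = −0.75 ln(1 − 0.4) = −0.75 ln(0.6)
  = −0.75 × (-0.510826) = 0.383120 substitutions/site.

0.383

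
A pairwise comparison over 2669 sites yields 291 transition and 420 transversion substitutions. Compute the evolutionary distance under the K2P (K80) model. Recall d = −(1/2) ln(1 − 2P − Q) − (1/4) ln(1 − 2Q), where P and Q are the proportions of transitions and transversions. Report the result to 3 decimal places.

P = 291/2669 ≈ 0.10903 and Q = 420/2669 ≈ 0.157362.
Under the Kimura two-parameter model, d = −½ ln(1 − 2P − Q) − ¼ ln(1 − 2Q).
1 − 2P − Q = 0.624578, giving −½ ln(0.624578) = 0.235340.
1 − 2Q = 0.685276, giving −¼ ln(0.685276) = 0.094483.
d = 0.235340 + 0.094483 = 0.329823.

0.330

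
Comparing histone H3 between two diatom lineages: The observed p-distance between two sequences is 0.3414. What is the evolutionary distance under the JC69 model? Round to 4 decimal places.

0.4555

d = −(3/4) ln(1 − 4p/3) = −0.75 ln(1 − 0.4552) = −0.75 ln(0.5448)
  = −0.75 × (-0.607337) = 0.455503 substitutions/site.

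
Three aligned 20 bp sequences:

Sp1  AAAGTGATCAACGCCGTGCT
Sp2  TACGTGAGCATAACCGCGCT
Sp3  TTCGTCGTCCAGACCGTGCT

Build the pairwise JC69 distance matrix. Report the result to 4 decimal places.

Sp1–Sp2: 7/20 sites differ → p = 0.35, d = −0.75 ln(1 − 0.466667) = 0.471457 ≈ 0.4715.
Sp1–Sp3: 8/20 sites differ → p = 0.4, d = −0.75 ln(1 − 0.533333) = 0.571605 ≈ 0.5716.
Sp2–Sp3: 8/20 sites differ → p = 0.4, d = −0.75 ln(1 − 0.533333) = 0.571605 ≈ 0.5716.

d(Sp1,Sp2) = 0.4715, d(Sp1,Sp3) = 0.5716, d(Sp2,Sp3) = 0.5716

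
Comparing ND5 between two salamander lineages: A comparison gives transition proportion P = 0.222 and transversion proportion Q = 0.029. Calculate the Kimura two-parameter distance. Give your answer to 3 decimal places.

0.335

Under the Kimura two-parameter model, d = −½ ln(1 − 2P − Q) − ¼ ln(1 − 2Q).
1 − 2P − Q = 0.527, giving −½ ln(0.527) = 0.320277.
1 − 2Q = 0.942, giving −¼ ln(0.942) = 0.014938.
d = 0.320277 + 0.014938 = 0.335215.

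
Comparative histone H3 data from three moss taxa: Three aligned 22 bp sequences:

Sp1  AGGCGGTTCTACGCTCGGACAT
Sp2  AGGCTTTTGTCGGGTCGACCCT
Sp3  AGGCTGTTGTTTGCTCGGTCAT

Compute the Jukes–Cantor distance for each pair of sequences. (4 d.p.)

Sp1–Sp2: 9/22 sites differ → p ≈ 0.409091, d = −0.75 ln(1 − 0.545455) = 0.591344 ≈ 0.5913.
Sp1–Sp3: 5/22 sites differ → p ≈ 0.227273, d = −0.75 ln(1 − 0.303031) = 0.270761 ≈ 0.2708.
Sp2–Sp3: 7/22 sites differ → p ≈ 0.318182, d = −0.75 ln(1 − 0.424243) = 0.414052 ≈ 0.4141.

d(Sp1,Sp2) = 0.5913, d(Sp1,Sp3) = 0.2708, d(Sp2,Sp3) = 0.4141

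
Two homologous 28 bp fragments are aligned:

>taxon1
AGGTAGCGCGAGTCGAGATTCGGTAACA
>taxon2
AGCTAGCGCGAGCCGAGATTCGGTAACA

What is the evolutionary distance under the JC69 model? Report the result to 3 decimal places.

The sequences differ at 2 of 28 sites (3, 13), so p = 2/28 ≈ 0.071429.
d = −(3/4) ln(1 − 4p/3) = −0.75 ln(1 − 0.095239) = −0.75 ln(0.904761)
  = −0.75 × (-0.100084) = 0.075063 substitutions/site.

0.075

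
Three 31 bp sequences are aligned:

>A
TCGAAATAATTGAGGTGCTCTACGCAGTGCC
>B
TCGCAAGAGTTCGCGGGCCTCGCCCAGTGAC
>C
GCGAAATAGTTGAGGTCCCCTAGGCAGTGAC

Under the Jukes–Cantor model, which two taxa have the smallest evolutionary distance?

A–B: 13/31 differ, p = 0.419, d = 0.614.
A–C: 6/31 differ, p = 0.194, d = 0.224.
B–C: 13/31 differ, p = 0.419, d = 0.614.
The smallest distance is between A and C.

A and C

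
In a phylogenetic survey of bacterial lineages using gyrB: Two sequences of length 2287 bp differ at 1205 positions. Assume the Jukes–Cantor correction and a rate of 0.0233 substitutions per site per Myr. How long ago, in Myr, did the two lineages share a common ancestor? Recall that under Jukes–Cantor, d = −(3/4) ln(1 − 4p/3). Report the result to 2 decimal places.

19.51

p = 1205/2287 ≈ 0.526891.
d = −(3/4) ln(1 − 4p/3) = −0.75 ln(1 − 0.702521) = −0.75 ln(0.297479)
  = −0.75 × (-1.212412) = 0.909309 substitutions/site.
Under a molecular clock d = 2μt, so t = d/(2μ) = 0.909309 / (2 × 0.0233) = 19.51 Myr.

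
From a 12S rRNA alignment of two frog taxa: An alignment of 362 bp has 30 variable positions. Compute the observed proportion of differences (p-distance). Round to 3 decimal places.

0.083

p = 30/362 = 0.082872… ≈ 0.083 (to 3 d.p.).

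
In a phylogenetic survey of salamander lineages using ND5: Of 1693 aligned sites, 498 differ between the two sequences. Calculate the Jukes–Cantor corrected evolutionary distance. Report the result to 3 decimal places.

0.373

p = 498/1693 ≈ 0.294152.
d = −(3/4) ln(1 − 4p/3) = −0.75 ln(1 − 0.392203) = −0.75 ln(0.607797)
  = −0.75 × (-0.497914) = 0.373436 substitutions/site.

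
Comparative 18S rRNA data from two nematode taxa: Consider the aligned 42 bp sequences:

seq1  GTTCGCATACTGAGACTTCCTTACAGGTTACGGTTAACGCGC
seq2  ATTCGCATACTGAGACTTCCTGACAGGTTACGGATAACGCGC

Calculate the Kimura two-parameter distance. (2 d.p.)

0.08

Of 42 sites, 1 differences are transitions and 2 are transversions, so P = 1/42 ≈ 0.02381 and Q = 2/42 ≈ 0.047619.
Under the Kimura two-parameter model, d = −½ ln(1 − 2P − Q) − ¼ ln(1 − 2Q).
1 − 2P − Q = 0.904761, giving −½ ln(0.904761) = 0.050042.
1 − 2Q = 0.904762, giving −¼ ln(0.904762) = 0.025021.
d = 0.050042 + 0.025021 = 0.075063.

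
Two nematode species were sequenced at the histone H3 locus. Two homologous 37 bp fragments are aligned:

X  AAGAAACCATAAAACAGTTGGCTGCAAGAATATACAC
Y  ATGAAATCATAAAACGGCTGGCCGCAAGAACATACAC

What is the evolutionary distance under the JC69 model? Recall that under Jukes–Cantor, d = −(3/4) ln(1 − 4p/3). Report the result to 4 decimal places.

The sequences differ at 6 of 37 sites (2, 7, 16, 18, 23, 31), so p = 6/37 ≈ 0.162162.
d = −(3/4) ln(1 − 4p/3) = −0.75 ln(1 − 0.216216) = −0.75 ln(0.783784)
  = −0.75 × (-0.243622) = 0.182717 substitutions/site.

0.1827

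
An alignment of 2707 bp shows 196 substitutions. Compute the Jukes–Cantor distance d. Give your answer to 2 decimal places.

p = 196/2707 ≈ 0.072405.
d = −(3/4) ln(1 − 4p/3) = −0.75 ln(1 − 0.09654) = −0.75 ln(0.90346)
  = −0.75 × (-0.101523) = 0.076142 substitutions/site.

0.08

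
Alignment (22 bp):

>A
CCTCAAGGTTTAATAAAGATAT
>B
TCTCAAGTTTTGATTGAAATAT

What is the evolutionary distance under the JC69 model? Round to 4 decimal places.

0.3390

The sequences differ at 6 of 22 sites (1, 8, 12, 15, 16, 18), so p = 6/22 ≈ 0.272727.
d = −(3/4) ln(1 − 4p/3) = −0.75 ln(1 − 0.363636) = −0.75 ln(0.636364)
  = −0.75 × (-0.451985) = 0.338989 substitutions/site.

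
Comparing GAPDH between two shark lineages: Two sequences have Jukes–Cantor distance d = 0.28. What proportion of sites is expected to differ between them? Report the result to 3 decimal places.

p = (3/4)(1 − e^(−4d/3)) = 0.75 × (1 − e^(-0.373333)) = 0.75 × (1 − 0.688436) = 0.233673.

0.234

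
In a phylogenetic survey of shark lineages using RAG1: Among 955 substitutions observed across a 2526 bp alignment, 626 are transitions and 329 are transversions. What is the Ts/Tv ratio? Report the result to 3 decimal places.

1.903

R = 626/329 = 1.902735… ≈ 1.903 (to 3 d.p.).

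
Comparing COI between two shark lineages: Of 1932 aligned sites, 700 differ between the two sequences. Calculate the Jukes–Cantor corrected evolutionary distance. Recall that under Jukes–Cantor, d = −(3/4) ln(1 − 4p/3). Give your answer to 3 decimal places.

p = 700/1932 ≈ 0.362319.
d = −(3/4) ln(1 − 4p/3) = −0.75 ln(1 − 0.483092) = −0.75 ln(0.516908)
  = −0.75 × (-0.659890) = 0.494918 substitutions/site.

0.495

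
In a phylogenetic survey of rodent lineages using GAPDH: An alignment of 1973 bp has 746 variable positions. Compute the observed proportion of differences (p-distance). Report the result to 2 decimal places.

p = 746/1973 = 0.378104… ≈ 0.38 (to 2 d.p.).

0.38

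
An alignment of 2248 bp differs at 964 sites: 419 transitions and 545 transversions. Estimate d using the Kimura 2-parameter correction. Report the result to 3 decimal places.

0.643

P = 419/2248 ≈ 0.186388 and Q = 545/2248 ≈ 0.242438.
Under the Kimura two-parameter model, d = −½ ln(1 − 2P − Q) − ¼ ln(1 − 2Q).
1 − 2P − Q = 0.384786, giving −½ ln(0.384786) = 0.477534.
1 − 2Q = 0.515124, giving −¼ ln(0.515124) = 0.165837.
d = 0.477534 + 0.165837 = 0.643371.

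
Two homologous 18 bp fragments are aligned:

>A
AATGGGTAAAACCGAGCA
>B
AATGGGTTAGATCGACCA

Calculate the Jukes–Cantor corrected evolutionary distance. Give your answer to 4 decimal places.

The sequences differ at 4 of 18 sites (8, 10, 12, 16), so p = 4/18 ≈ 0.222222.
d = −(3/4) ln(1 − 4p/3) = −0.75 ln(1 − 0.296296) = −0.75 ln(0.703704)
  = −0.75 × (-0.351397) = 0.263548 substitutions/site.

0.2635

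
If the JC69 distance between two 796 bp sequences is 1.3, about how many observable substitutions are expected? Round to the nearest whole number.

Invert JC69: p = (3/4)(1 − e^(−4d/3)) = 0.75 × (1 − e^(-1.733333)) = 0.75 × (1 − 0.176695) = 0.617479.
Expected differing sites = pL ≈ 0.617479 × 796 = 491.513284 ≈ 492.

492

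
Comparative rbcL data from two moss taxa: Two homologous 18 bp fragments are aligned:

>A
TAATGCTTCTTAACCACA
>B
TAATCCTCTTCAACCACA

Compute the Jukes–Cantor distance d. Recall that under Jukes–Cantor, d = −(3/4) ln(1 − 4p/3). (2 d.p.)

The sequences differ at 4 of 18 sites (5, 8, 9, 11), so p = 4/18 ≈ 0.222222.
d = −(3/4) ln(1 − 4p/3) = −0.75 ln(1 − 0.296296) = −0.75 ln(0.703704)
  = −0.75 × (-0.351397) = 0.263548 substitutions/site.

0.26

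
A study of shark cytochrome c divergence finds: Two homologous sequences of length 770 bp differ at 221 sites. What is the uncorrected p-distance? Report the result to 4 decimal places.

0.2870

p = 221/770 = 0.287012… ≈ 0.2870 (to 4 d.p.).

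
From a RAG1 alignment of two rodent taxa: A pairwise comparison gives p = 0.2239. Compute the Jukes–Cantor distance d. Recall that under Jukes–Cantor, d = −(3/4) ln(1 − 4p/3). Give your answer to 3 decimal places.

0.266

d = −(3/4) ln(1 − 4p/3) = −0.75 ln(1 − 0.298533) = −0.75 ln(0.701467)
  = −0.75 × (-0.354581) = 0.265936 substitutions/site.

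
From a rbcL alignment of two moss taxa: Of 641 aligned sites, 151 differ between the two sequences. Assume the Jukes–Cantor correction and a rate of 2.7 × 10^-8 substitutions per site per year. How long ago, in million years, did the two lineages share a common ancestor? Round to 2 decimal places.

5.24

p = 151/641 ≈ 0.235569.
d = −(3/4) ln(1 − 4p/3) = −0.75 ln(1 − 0.314092) = −0.75 ln(0.685908)
  = −0.75 × (-0.377012) = 0.282759 substitutions/site.
Under a molecular clock d = 2μt, so t = d/(2μ) = 0.282759 / (2 × 2.7 × 10^-8) = 5.24 million years.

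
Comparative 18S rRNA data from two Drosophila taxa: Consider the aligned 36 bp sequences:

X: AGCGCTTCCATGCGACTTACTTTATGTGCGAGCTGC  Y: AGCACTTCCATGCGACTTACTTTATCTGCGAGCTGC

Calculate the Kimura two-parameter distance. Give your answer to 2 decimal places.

0.06

Of 36 sites, 1 differences are transitions and 1 are transversions, so P = 1/36 ≈ 0.027778 and Q = 1/36 ≈ 0.027778.
Under the Kimura two-parameter model, d = −½ ln(1 − 2P − Q) − ¼ ln(1 − 2Q).
1 − 2P − Q = 0.916666, giving −½ ln(0.916666) = 0.043506.
1 − 2Q = 0.944444, giving −¼ ln(0.944444) = 0.014290.
d = 0.043506 + 0.014290 = 0.057796.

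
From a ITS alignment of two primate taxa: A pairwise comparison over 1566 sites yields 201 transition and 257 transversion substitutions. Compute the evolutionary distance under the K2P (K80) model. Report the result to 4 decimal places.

P = 201/1566 ≈ 0.128352 and Q = 257/1566 ≈ 0.164112.
Under the Kimura two-parameter model, d = −½ ln(1 − 2P − Q) − ¼ ln(1 − 2Q).
1 − 2P − Q = 0.579184, giving −½ ln(0.579184) = 0.273068.
1 − 2Q = 0.671776, giving −¼ ln(0.671776) = 0.099458.
d = 0.273068 + 0.099458 = 0.372526.

0.3725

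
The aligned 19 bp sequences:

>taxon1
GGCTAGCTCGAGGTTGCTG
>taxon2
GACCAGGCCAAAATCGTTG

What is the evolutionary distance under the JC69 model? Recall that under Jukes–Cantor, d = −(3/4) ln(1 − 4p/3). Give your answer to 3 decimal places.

0.749

The sequences differ at 9 of 19 sites (2, 4, 7, 8, 10, 12, 13, 15, 17), so p = 9/19 ≈ 0.473684.
d = −(3/4) ln(1 − 4p/3) = −0.75 ln(1 − 0.631579) = −0.75 ln(0.368421)
  = −0.75 × (-0.998529) = 0.748897 substitutions/site.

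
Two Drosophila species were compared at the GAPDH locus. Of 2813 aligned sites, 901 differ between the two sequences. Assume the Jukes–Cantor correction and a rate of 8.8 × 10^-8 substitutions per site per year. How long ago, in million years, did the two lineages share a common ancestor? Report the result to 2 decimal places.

2.37

p = 901/2813 ≈ 0.320299.
d = −(3/4) ln(1 − 4p/3) = −0.75 ln(1 − 0.427065) = −0.75 ln(0.572935)
  = −0.75 × (-0.556983) = 0.417737 substitutions/site.
Under a molecular clock d = 2μt, so t = d/(2μ) = 0.417737 / (2 × 8.8 × 10^-8) = 2.37 million years.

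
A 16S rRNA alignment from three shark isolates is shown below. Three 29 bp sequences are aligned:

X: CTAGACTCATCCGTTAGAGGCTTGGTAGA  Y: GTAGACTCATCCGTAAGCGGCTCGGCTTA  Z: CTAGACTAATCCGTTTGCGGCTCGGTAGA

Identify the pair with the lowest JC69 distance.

X and Z

X–Y: 7/29 differ, p = 0.241, d = 0.291.
X–Z: 4/29 differ, p = 0.138, d = 0.152.
Y–Z: 7/29 differ, p = 0.241, d = 0.291.
The smallest distance is between X and Z.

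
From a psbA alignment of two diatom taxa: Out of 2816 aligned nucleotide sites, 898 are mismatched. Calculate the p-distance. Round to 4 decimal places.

0.3189

p = 898/2816 = 0.318892… ≈ 0.3189 (to 4 d.p.).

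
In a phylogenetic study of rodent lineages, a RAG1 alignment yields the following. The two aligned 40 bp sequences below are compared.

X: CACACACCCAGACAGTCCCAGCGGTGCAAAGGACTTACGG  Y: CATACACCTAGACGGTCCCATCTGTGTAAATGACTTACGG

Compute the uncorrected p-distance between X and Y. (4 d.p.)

0.1750

The sequences differ at 7 of 40 positions (sites 3, 9, 14, 21, 23, 27, 31).
p = 7/40 = 0.1750.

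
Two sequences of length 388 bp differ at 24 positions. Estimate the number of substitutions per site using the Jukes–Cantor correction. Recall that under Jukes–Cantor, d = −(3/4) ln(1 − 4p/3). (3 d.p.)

p = 24/388 ≈ 0.061856.
d = −(3/4) ln(1 − 4p/3) = −0.75 ln(1 − 0.082475) = −0.75 ln(0.917525)
  = −0.75 × (-0.086075) = 0.064556 substitutions/site.

0.065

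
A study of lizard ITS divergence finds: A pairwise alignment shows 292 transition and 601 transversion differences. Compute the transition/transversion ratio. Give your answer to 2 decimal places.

R = 292/601 = 0.485856… ≈ 0.49 (to 2 d.p.).

0.49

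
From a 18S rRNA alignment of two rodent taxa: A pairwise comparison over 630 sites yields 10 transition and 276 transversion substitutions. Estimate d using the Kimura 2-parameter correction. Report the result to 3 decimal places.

0.840

P = 10/630 ≈ 0.015873 and Q = 276/630 ≈ 0.438095.
Under the Kimura two-parameter model, d = −½ ln(1 − 2P − Q) − ¼ ln(1 − 2Q).
1 − 2P − Q = 0.530159, giving −½ ln(0.530159) = 0.317289.
1 − 2Q = 0.12381, giving −¼ ln(0.12381) = 0.522252.
d = 0.317289 + 0.522252 = 0.839541.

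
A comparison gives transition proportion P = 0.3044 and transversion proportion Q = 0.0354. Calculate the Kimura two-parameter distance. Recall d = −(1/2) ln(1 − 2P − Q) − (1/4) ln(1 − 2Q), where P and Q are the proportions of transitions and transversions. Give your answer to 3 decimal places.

Under the Kimura two-parameter model, d = −½ ln(1 − 2P − Q) − ¼ ln(1 − 2Q).
1 − 2P − Q = 0.3558, giving −½ ln(0.3558) = 0.516693.
1 − 2Q = 0.9292, giving −¼ ln(0.9292) = 0.018358.
d = 0.516693 + 0.018358 = 0.535051.

0.535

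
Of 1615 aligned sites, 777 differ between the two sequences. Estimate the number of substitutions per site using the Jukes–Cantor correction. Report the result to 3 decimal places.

p = 777/1615 ≈ 0.481115.
d = −(3/4) ln(1 − 4p/3) = −0.75 ln(1 − 0.641487) = −0.75 ln(0.358513)
  = −0.75 × (-1.025790) = 0.769343 substitutions/site.

0.769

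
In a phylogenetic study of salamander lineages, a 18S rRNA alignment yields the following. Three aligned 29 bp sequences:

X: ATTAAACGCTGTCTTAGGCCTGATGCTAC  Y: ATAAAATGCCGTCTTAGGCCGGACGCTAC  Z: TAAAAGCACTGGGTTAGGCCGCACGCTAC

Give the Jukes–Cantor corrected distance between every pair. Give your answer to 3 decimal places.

X–Y: 5/29 sites differ → p ≈ 0.172414, d = −0.75 ln(1 − 0.229885) = 0.195912 ≈ 0.196.
X–Z: 10/29 sites differ → p ≈ 0.344828, d = −0.75 ln(1 − 0.459771) = 0.461822 ≈ 0.462.
Y–Z: 9/29 sites differ → p ≈ 0.310345, d = −0.75 ln(1 − 0.413793) = 0.400562 ≈ 0.401.

d(X,Y) = 0.196, d(X,Z) = 0.462, d(Y,Z) = 0.401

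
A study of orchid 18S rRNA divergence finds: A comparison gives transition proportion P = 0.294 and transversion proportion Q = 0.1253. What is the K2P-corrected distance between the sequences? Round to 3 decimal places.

Under the Kimura two-parameter model, d = −½ ln(1 − 2P − Q) − ¼ ln(1 − 2Q).
1 − 2P − Q = 0.2867, giving −½ ln(0.2867) = 0.624659.
1 − 2Q = 0.7494, giving −¼ ln(0.7494) = 0.072121.
d = 0.624659 + 0.072121 = 0.696780.

0.697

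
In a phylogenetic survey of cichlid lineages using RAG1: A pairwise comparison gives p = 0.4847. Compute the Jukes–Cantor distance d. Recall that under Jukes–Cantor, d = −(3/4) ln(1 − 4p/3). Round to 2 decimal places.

d = −(3/4) ln(1 − 4p/3) = −0.75 ln(1 − 0.646267) = −0.75 ln(0.353733)
  = −0.75 × (-1.039213) = 0.779410 substitutions/site.

0.78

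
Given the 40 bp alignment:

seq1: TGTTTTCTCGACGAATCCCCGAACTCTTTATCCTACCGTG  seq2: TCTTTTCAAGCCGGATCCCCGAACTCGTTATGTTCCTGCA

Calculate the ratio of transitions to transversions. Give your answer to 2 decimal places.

0.71

Transitions are A↔G and C↔T; transversions are all other mismatches.
Transitions: 5. Transversions: 7.
R = 5/7 = 0.714285… ≈ 0.71 (to 2 d.p.).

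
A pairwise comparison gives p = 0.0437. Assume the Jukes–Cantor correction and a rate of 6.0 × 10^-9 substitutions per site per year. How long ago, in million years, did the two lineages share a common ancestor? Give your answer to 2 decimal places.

d = −(3/4) ln(1 − 4p/3) = −0.75 ln(1 − 0.058267) = −0.75 ln(0.941733)
  = −0.75 × (-0.060033) = 0.045025 substitutions/site.
Under a molecular clock d = 2μt, so t = d/(2μ) = 0.045025 / (2 × 6.0 × 10^-9) = 3.75 million years.

3.75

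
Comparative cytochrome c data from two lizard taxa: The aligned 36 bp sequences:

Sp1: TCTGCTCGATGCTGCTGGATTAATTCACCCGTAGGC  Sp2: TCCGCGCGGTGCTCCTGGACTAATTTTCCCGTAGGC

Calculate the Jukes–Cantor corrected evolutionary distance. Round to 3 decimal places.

0.225

The sequences differ at 7 of 36 sites (3, 6, 9, 14, 20, 26, 27), so p = 7/36 ≈ 0.194444.
d = −(3/4) ln(1 − 4p/3) = −0.75 ln(1 − 0.259259) = −0.75 ln(0.740741)
  = −0.75 × (-0.300104) = 0.225078 substitutions/site.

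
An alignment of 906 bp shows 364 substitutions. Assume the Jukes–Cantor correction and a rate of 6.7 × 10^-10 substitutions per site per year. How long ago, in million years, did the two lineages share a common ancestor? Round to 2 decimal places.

429.40

p = 364/906 ≈ 0.401766.
d = −(3/4) ln(1 − 4p/3) = −0.75 ln(1 − 0.535688) = −0.75 ln(0.464312)
  = −0.75 × (-0.767199) = 0.575399 substitutions/site.
Under a molecular clock d = 2μt, so t = d/(2μ) = 0.575399 / (2 × 6.7 × 10^-10) = 429.40 million years.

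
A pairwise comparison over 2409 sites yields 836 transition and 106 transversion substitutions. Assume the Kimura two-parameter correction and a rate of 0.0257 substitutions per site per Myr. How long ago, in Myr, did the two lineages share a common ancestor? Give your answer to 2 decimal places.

13.48

P = 836/2409 ≈ 0.347032 and Q = 106/2409 ≈ 0.044002.
Under the Kimura two-parameter model, d = −½ ln(1 − 2P − Q) − ¼ ln(1 − 2Q).
1 − 2P − Q = 0.261934, giving −½ ln(0.261934) = 0.669831.
1 − 2Q = 0.911996, giving −¼ ln(0.911996) = 0.023030.
d = 0.669831 + 0.023030 = 0.692861.
Under a molecular clock d = 2μt, so t = d/(2μ) = 0.692861 / (2 × 0.0257) = 13.48 Myr.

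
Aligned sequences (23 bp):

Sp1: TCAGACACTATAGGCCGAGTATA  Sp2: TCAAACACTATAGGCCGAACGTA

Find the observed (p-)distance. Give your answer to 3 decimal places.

0.174

The sequences differ at 4 of 23 positions (sites 4, 19, 20, 21).
p = 4/23 = 0.173913… ≈ 0.174 (to 3 d.p.).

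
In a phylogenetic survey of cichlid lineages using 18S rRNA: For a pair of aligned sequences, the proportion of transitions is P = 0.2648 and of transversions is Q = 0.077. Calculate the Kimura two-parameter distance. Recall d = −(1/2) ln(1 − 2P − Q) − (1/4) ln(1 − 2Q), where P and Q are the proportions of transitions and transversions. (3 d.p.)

0.508

Under the Kimura two-parameter model, d = −½ ln(1 − 2P − Q) − ¼ ln(1 − 2Q).
1 − 2P − Q = 0.3934, giving −½ ln(0.3934) = 0.466464.
1 − 2Q = 0.846, giving −¼ ln(0.846) = 0.041809.
d = 0.466464 + 0.041809 = 0.508273.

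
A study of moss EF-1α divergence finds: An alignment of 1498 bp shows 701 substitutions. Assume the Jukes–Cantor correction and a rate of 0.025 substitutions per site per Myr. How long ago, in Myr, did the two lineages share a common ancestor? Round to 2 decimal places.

p = 701/1498 ≈ 0.467957.
d = −(3/4) ln(1 − 4p/3) = −0.75 ln(1 − 0.623943) = −0.75 ln(0.376057)
  = −0.75 × (-0.978015) = 0.733511 substitutions/site.
Under a molecular clock d = 2μt, so t = d/(2μ) = 0.733511 / (2 × 0.025) = 14.67 Myr.

14.67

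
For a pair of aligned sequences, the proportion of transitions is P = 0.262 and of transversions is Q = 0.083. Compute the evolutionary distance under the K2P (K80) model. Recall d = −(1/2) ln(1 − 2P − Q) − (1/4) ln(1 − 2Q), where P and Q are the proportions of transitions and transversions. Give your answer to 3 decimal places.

0.512

Under the Kimura two-parameter model, d = −½ ln(1 − 2P − Q) − ¼ ln(1 − 2Q).
1 − 2P − Q = 0.393, giving −½ ln(0.393) = 0.466973.
1 − 2Q = 0.834, giving −¼ ln(0.834) = 0.045380.
d = 0.466973 + 0.045380 = 0.512353.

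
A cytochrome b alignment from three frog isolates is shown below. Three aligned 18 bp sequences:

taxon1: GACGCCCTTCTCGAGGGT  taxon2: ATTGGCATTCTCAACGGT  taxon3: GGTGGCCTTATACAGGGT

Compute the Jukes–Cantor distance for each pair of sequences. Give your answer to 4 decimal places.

taxon1–taxon2: 7/18 sites differ → p ≈ 0.388889, d = −0.75 ln(1 − 0.518519) = 0.548166 ≈ 0.5482.
taxon1–taxon3: 6/18 sites differ → p ≈ 0.333333, d = −0.75 ln(1 − 0.444444) = 0.440839 ≈ 0.4408.
taxon2–taxon3: 7/18 sites differ → p ≈ 0.388889, d = −0.75 ln(1 − 0.518519) = 0.548166 ≈ 0.5482.

d(taxon1,taxon2) = 0.5482, d(taxon1,taxon3) = 0.4408, d(taxon2,taxon3) = 0.5482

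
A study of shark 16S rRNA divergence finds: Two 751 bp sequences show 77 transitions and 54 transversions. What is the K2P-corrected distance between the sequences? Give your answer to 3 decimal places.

P = 77/751 ≈ 0.10253 and Q = 54/751 ≈ 0.071904.
Under the Kimura two-parameter model, d = −½ ln(1 − 2P − Q) − ¼ ln(1 − 2Q).
1 − 2P − Q = 0.723036, giving −½ ln(0.723036) = 0.162148.
1 − 2Q = 0.856192, giving −¼ ln(0.856192) = 0.038815.
d = 0.162148 + 0.038815 = 0.200963.

0.201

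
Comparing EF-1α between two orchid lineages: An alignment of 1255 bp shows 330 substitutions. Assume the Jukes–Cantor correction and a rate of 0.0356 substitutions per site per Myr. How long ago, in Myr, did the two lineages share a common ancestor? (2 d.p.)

4.55

p = 330/1255 ≈ 0.262948.
d = −(3/4) ln(1 − 4p/3) = −0.75 ln(1 − 0.350597) = −0.75 ln(0.649403)
  = −0.75 × (-0.431702) = 0.323777 substitutions/site.
Under a molecular clock d = 2μt, so t = d/(2μ) = 0.323777 / (2 × 0.0356) = 4.55 Myr.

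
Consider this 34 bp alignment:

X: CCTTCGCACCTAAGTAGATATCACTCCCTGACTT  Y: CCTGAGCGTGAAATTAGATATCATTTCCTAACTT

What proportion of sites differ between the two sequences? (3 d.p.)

0.294

The sequences differ at 10 of 34 positions (sites 4, 5, 8, 9, 10, 11, 14, 24, 26, 30).
p = 10/34 = 0.294117… ≈ 0.294 (to 3 d.p.).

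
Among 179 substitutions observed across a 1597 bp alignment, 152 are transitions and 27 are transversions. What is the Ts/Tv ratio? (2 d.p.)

5.63

R = 152/27 = 5.629629… ≈ 5.63 (to 2 d.p.).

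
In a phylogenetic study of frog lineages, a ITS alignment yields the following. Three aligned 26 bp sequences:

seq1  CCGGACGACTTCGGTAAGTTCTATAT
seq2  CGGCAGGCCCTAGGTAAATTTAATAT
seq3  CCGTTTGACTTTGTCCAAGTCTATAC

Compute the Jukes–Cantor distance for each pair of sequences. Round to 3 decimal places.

d(seq1,seq2) = 0.464, d(seq1,seq3) = 0.539, d(seq2,seq3) = 0.949

seq1–seq2: 9/26 sites differ → p ≈ 0.346154, d = −0.75 ln(1 − 0.461539) = 0.464280 ≈ 0.464.
seq1–seq3: 10/26 sites differ → p ≈ 0.384615, d = −0.75 ln(1 − 0.51282) = 0.539341 ≈ 0.539.
seq2–seq3: 14/26 sites differ → p ≈ 0.538462, d = −0.75 ln(1 − 0.717949) = 0.949251 ≈ 0.949.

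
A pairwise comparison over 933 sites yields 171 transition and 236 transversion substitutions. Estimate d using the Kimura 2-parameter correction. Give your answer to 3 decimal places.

0.659

P = 171/933 ≈ 0.18328 and Q = 236/933 ≈ 0.252947.
Under the Kimura two-parameter model, d = −½ ln(1 − 2P − Q) − ¼ ln(1 − 2Q).
1 − 2P − Q = 0.380493, giving −½ ln(0.380493) = 0.483144.
1 − 2Q = 0.494106, giving −¼ ln(0.494106) = 0.176251.
d = 0.483144 + 0.176251 = 0.659395.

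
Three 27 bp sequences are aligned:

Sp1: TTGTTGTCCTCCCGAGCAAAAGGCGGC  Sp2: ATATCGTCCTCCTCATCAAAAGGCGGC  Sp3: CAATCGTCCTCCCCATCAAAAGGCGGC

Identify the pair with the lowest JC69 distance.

Sp2 and Sp3

Sp1–Sp2: 6/27 differ, p = 0.222, d = 0.264.
Sp1–Sp3: 6/27 differ, p = 0.222, d = 0.264.
Sp2–Sp3: 3/27 differ, p = 0.111, d = 0.120.
The smallest distance is between Sp2 and Sp3.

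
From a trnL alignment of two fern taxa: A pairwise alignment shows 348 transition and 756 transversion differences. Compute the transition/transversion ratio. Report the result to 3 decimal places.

R = 348/756 = 0.460317… ≈ 0.460 (to 3 d.p.).

0.460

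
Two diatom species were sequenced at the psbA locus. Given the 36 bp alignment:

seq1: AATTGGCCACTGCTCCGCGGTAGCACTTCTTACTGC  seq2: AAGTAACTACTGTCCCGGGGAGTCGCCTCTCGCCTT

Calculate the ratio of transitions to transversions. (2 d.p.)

Transitions are A↔G and C↔T; transversions are all other mismatches.
Transitions: 12. Transversions: 5.
R = 12/5 = 2.40.

2.40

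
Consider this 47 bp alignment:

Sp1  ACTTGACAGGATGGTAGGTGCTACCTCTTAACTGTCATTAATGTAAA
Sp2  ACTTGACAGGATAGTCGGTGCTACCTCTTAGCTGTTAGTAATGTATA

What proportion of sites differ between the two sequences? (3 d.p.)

The sequences differ at 6 of 47 positions (sites 13, 16, 31, 36, 38, 46).
p = 6/47 = 0.127659… ≈ 0.128 (to 3 d.p.).

0.128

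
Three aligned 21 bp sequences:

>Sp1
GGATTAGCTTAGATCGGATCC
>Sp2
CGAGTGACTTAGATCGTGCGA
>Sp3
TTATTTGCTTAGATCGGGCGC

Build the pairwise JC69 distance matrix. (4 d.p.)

d(Sp1,Sp2) = 0.6355, d(Sp1,Sp3) = 0.3597, d(Sp2,Sp3) = 0.4408

Sp1–Sp2: 9/21 sites differ → p ≈ 0.428571, d = −0.75 ln(1 − 0.571428) = 0.635472 ≈ 0.6355.
Sp1–Sp3: 6/21 sites differ → p ≈ 0.285714, d = −0.75 ln(1 − 0.380952) = 0.359679 ≈ 0.3597.
Sp2–Sp3: 7/21 sites differ → p ≈ 0.333333, d = −0.75 ln(1 − 0.444444) = 0.440839 ≈ 0.4408.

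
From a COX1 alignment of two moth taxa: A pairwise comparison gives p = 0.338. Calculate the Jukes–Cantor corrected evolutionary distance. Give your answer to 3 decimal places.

0.449

d = −(3/4) ln(1 − 4p/3) = −0.75 ln(1 − 0.450667) = −0.75 ln(0.549333)
  = −0.75 × (-0.599050) = 0.449288 substitutions/site.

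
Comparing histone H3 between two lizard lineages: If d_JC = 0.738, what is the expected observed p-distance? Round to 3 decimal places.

0.470

p = (3/4)(1 − e^(−4d/3)) = 0.75 × (1 − e^(-0.984)) = 0.75 × (1 − 0.373813) = 0.469640.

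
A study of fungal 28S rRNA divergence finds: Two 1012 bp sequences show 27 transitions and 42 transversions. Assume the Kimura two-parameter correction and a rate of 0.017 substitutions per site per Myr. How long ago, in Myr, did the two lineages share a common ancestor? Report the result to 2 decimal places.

2.10

P = 27/1012 ≈ 0.02668 and Q = 42/1012 ≈ 0.041502.
Under the Kimura two-parameter model, d = −½ ln(1 − 2P − Q) − ¼ ln(1 − 2Q).
1 − 2P − Q = 0.905138, giving −½ ln(0.905138) = 0.049834.
1 − 2Q = 0.916996, giving −¼ ln(0.916996) = 0.021663.
d = 0.049834 + 0.021663 = 0.071497.
Under a molecular clock d = 2μt, so t = d/(2μ) = 0.071497 / (2 × 0.017) = 2.10 Myr.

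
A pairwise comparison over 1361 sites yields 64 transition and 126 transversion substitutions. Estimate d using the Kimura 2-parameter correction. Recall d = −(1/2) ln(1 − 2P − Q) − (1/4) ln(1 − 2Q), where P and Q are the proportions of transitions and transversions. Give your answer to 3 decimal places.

0.154

P = 64/1361 ≈ 0.047024 and Q = 126/1361 ≈ 0.092579.
Under the Kimura two-parameter model, d = −½ ln(1 − 2P − Q) − ¼ ln(1 − 2Q).
1 − 2P − Q = 0.813373, giving −½ ln(0.813373) = 0.103283.
1 − 2Q = 0.814842, giving −¼ ln(0.814842) = 0.051190.
d = 0.103283 + 0.051190 = 0.154473.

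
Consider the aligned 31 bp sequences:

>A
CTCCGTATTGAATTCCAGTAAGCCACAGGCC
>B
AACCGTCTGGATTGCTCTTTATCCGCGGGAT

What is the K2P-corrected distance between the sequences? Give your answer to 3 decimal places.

0.784

Of 31 sites, 4 differences are transitions and 11 are transversions, so P = 4/31 ≈ 0.129032 and Q = 11/31 ≈ 0.354839.
Under the Kimura two-parameter model, d = −½ ln(1 − 2P − Q) − ¼ ln(1 − 2Q).
1 − 2P − Q = 0.387097, giving −½ ln(0.387097) = 0.474540.
1 − 2Q = 0.290322, giving −¼ ln(0.290322) = 0.309191.
d = 0.474540 + 0.309191 = 0.783731.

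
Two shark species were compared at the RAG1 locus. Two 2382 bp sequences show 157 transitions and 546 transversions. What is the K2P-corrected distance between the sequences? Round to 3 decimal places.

P = 157/2382 ≈ 0.065911 and Q = 546/2382 ≈ 0.229219.
Under the Kimura two-parameter model, d = −½ ln(1 − 2P − Q) − ¼ ln(1 − 2Q).
1 − 2P − Q = 0.638959, giving −½ ln(0.638959) = 0.223957.
1 − 2Q = 0.541562, giving −¼ ln(0.541562) = 0.153324.
d = 0.223957 + 0.153324 = 0.377281.

0.377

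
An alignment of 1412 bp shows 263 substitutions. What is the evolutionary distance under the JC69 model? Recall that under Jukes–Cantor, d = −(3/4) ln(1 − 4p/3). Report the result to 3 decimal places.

0.214

p = 263/1412 ≈ 0.186261.
d = −(3/4) ln(1 − 4p/3) = −0.75 ln(1 − 0.248348) = −0.75 ln(0.751652)
  = −0.75 × (-0.285482) = 0.214112 substitutions/site.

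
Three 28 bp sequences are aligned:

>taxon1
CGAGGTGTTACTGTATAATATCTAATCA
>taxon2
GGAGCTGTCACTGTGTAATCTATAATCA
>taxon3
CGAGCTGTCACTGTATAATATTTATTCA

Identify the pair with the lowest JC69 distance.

taxon1–taxon2: 6/28 differ, p = 0.214, d = 0.252.
taxon1–taxon3: 4/28 differ, p = 0.143, d = 0.158.
taxon2–taxon3: 5/28 differ, p = 0.179, d = 0.204.
The smallest distance is between taxon1 and taxon3.

taxon1 and taxon3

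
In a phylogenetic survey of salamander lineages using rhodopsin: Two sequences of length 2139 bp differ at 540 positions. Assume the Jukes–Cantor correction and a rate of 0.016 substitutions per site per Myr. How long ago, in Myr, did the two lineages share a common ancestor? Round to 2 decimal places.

9.62

p = 540/2139 ≈ 0.252454.
d = −(3/4) ln(1 − 4p/3) = −0.75 ln(1 − 0.336605) = −0.75 ln(0.663395)
  = −0.75 × (-0.410385) = 0.307789 substitutions/site.
Under a molecular clock d = 2μt, so t = d/(2μ) = 0.307789 / (2 × 0.016) = 9.62 Myr.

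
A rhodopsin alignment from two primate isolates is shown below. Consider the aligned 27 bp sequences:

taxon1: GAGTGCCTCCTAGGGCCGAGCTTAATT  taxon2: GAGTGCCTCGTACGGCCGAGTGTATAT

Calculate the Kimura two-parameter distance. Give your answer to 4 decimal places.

Of 27 sites, 1 differences are transitions and 5 are transversions, so P = 1/27 ≈ 0.037037 and Q = 5/27 ≈ 0.185185.
Under the Kimura two-parameter model, d = −½ ln(1 − 2P − Q) − ¼ ln(1 − 2Q).
1 − 2P − Q = 0.740741, giving −½ ln(0.740741) = 0.150052.
1 − 2Q = 0.62963, giving −¼ ln(0.62963) = 0.115656.
d = 0.150052 + 0.115656 = 0.265708.

0.2657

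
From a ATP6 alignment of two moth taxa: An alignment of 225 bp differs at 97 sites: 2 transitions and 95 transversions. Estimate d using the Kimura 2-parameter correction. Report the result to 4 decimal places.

P = 2/225 ≈ 0.008889 and Q = 95/225 ≈ 0.422222.
Under the Kimura two-parameter model, d = −½ ln(1 − 2P − Q) − ¼ ln(1 − 2Q).
1 − 2P − Q = 0.56, giving −½ ln(0.56) = 0.289909.
1 − 2Q = 0.155556, giving −¼ ln(0.155556) = 0.465187.
d = 0.289909 + 0.465187 = 0.755096.

0.7551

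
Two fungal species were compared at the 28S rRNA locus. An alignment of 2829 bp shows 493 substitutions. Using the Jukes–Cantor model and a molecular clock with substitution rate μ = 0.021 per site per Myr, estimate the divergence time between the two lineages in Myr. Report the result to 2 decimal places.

p = 493/2829 ≈ 0.174267.
d = −(3/4) ln(1 − 4p/3) = −0.75 ln(1 − 0.232356) = −0.75 ln(0.767644)
  = −0.75 × (-0.264429) = 0.198322 substitutions/site.
Under a molecular clock d = 2μt, so t = d/(2μ) = 0.198322 / (2 × 0.021) = 4.72 Myr.

4.72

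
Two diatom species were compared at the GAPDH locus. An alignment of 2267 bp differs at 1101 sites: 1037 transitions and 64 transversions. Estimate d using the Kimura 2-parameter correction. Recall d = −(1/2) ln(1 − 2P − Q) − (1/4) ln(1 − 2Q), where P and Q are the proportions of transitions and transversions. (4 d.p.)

1.4477

P = 1037/2267 ≈ 0.457433 and Q = 64/2267 ≈ 0.028231.
Under the Kimura two-parameter model, d = −½ ln(1 − 2P − Q) − ¼ ln(1 − 2Q).
1 − 2P − Q = 0.056903, giving −½ ln(0.056903) = 1.433204.
1 − 2Q = 0.943538, giving −¼ ln(0.943538) = 0.014530.
d = 1.433204 + 0.014530 = 1.447734.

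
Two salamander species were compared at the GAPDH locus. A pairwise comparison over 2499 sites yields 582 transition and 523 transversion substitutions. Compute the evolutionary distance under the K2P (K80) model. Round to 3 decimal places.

P = 582/2499 ≈ 0.232893 and Q = 523/2499 ≈ 0.209284.
Under the Kimura two-parameter model, d = −½ ln(1 − 2P − Q) − ¼ ln(1 − 2Q).
1 − 2P − Q = 0.32493, giving −½ ln(0.32493) = 0.562073.
1 − 2Q = 0.581432, giving −¼ ln(0.581432) = 0.135565.
d = 0.562073 + 0.135565 = 0.697638.

0.698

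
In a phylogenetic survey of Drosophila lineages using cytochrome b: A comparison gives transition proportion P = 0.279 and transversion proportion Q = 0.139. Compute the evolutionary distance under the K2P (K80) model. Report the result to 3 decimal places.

0.678

Under the Kimura two-parameter model, d = −½ ln(1 − 2P − Q) − ¼ ln(1 − 2Q).
1 − 2P − Q = 0.303, giving −½ ln(0.303) = 0.597011.
1 − 2Q = 0.722, giving −¼ ln(0.722) = 0.081433.
d = 0.597011 + 0.081433 = 0.678444.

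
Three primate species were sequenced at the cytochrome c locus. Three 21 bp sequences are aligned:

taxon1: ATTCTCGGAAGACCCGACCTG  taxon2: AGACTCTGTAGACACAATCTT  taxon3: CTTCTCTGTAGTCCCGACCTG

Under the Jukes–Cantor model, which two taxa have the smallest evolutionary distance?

taxon1–taxon2: 8/21 differ, p = 0.381, d = 0.532.
taxon1–taxon3: 4/21 differ, p = 0.190, d = 0.220.
taxon2–taxon3: 8/21 differ, p = 0.381, d = 0.532.
The smallest distance is between taxon1 and taxon3.

taxon1 and taxon3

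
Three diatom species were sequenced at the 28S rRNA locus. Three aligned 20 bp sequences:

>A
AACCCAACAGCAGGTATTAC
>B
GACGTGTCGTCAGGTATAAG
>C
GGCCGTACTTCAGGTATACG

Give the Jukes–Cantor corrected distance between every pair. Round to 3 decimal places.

d(A,B) = 0.687, d(A,C) = 0.687, d(B,C) = 0.471

A–B: 9/20 sites differ → p = 0.45, d = −0.75 ln(1 − 0.6) = 0.687218 ≈ 0.687.
A–C: 9/20 sites differ → p = 0.45, d = −0.75 ln(1 − 0.6) = 0.687218 ≈ 0.687.
B–C: 7/20 sites differ → p = 0.35, d = −0.75 ln(1 − 0.466667) = 0.471457 ≈ 0.471.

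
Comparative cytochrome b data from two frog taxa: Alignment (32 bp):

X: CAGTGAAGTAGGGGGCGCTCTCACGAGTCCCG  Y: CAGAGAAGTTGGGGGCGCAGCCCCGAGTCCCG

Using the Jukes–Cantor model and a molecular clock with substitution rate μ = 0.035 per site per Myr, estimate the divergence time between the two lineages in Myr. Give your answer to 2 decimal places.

3.08

The sequences differ at 6 of 32 sites (4, 10, 19, 20, 21, 23), so p = 6/32 = 0.1875.
d = −(3/4) ln(1 − 4p/3) = −0.75 ln(1 − 0.25) = −0.75 ln(0.75)
  = −0.75 × (-0.287682) = 0.215762 substitutions/site.
Under a molecular clock d = 2μt, so t = d/(2μ) = 0.215762 / (2 × 0.035) = 3.08 Myr.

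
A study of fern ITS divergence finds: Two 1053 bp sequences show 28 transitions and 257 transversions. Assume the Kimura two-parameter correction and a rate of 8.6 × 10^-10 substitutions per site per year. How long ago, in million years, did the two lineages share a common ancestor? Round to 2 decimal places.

199.88

P = 28/1053 ≈ 0.026591 and Q = 257/1053 ≈ 0.244065.
Under the Kimura two-parameter model, d = −½ ln(1 − 2P − Q) − ¼ ln(1 − 2Q).
1 − 2P − Q = 0.702753, giving −½ ln(0.702753) = 0.176375.
1 − 2Q = 0.51187, giving −¼ ln(0.51187) = 0.167421.
d = 0.176375 + 0.167421 = 0.343796.
Under a molecular clock d = 2μt, so t = d/(2μ) = 0.343796 / (2 × 8.6 × 10^-10) = 199.88 million years.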